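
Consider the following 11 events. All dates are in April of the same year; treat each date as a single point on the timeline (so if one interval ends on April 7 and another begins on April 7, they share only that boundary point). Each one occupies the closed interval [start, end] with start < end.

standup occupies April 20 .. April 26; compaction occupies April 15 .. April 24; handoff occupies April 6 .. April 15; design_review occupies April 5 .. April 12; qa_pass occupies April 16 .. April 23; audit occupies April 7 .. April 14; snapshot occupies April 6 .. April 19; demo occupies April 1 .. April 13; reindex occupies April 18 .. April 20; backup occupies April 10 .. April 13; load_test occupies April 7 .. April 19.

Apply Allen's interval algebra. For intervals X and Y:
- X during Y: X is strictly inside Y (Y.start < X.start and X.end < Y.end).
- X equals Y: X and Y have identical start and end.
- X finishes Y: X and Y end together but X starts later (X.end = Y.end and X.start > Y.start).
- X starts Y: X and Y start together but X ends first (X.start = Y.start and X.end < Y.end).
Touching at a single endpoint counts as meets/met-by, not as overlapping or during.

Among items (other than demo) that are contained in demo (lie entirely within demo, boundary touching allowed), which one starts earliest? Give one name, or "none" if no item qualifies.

design_review

Target demo = [April 1, April 13].
audit [April 7, April 14] → overlapped-by → excluded.
backup [April 10, April 13] → finishes → candidate.
compaction [April 15, April 24] → after → excluded.
design_review [April 5, April 12] → during → candidate.
handoff [April 6, April 15] → overlapped-by → excluded.
load_test [April 7, April 19] → overlapped-by → excluded.
qa_pass [April 16, April 23] → after → excluded.
reindex [April 18, April 20] → after → excluded.
snapshot [April 6, April 19] → overlapped-by → excluded.
standup [April 20, April 26] → after → excluded.
Among candidates, earliest start is April 5 → design_review.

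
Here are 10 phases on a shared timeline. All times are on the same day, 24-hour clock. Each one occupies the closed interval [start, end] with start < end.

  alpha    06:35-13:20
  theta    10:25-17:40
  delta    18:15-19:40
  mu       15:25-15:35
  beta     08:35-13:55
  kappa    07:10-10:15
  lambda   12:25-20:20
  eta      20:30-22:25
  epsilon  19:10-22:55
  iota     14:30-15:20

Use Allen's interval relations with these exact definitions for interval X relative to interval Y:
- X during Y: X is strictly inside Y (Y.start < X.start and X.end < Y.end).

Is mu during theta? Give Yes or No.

mu = [15:25, 15:35], theta = [10:25, 17:40].
Actual relation of mu to theta: during.
Asked whether 'during' holds → Yes.

Yes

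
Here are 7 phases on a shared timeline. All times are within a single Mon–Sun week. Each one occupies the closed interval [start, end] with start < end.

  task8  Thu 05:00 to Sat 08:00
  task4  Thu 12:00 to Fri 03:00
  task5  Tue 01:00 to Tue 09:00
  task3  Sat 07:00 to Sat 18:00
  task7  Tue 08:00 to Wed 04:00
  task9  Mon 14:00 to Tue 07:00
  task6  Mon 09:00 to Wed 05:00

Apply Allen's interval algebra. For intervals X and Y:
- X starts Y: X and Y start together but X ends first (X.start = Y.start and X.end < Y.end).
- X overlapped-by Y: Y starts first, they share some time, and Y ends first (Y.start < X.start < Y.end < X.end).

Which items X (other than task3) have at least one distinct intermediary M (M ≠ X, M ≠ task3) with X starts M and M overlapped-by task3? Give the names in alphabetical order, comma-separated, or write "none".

Target task3 = [Sat 07:00, Sat 18:00].
Intermediaries M with M overlapped-by task3: none.
Union: none.

none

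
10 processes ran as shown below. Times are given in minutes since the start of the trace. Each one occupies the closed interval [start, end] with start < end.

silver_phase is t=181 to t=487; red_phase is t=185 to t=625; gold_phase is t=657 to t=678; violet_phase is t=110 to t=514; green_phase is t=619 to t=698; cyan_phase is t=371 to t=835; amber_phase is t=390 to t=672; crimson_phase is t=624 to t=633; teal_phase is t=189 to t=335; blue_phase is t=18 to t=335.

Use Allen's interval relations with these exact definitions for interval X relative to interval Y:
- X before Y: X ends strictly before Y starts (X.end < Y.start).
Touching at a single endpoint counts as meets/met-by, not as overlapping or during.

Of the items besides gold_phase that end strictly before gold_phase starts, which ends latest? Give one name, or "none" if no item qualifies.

Target gold_phase = [t=657, t=678].
amber_phase [t=390, t=672] → overlaps → excluded.
blue_phase [t=18, t=335] → before → candidate.
crimson_phase [t=624, t=633] → before → candidate.
cyan_phase [t=371, t=835] → contains → excluded.
green_phase [t=619, t=698] → contains → excluded.
red_phase [t=185, t=625] → before → candidate.
silver_phase [t=181, t=487] → before → candidate.
teal_phase [t=189, t=335] → before → candidate.
violet_phase [t=110, t=514] → before → candidate.
Among candidates, latest end is t=633 → crimson_phase.

crimson_phase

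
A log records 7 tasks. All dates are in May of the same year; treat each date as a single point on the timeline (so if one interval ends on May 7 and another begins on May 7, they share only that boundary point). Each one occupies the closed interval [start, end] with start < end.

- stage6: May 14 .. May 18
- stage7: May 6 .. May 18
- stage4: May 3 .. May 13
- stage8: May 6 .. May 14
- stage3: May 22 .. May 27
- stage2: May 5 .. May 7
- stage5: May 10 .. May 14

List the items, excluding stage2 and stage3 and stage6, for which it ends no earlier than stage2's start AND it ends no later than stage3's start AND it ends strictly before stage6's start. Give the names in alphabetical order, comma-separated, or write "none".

stage4

Conditions: its end is no earlier than stage2's start (X.end >= May 5) AND its end is no later than stage3's start (X.end <= May 22) AND its end is strictly before stage6's start (X.end < May 14).
stage4: end May 13 >= May 5? ✓; end May 13 <= May 22? ✓; end May 13 < May 14? ✓ → yes.
stage5: end May 14 >= May 5? ✓; end May 14 <= May 22? ✓; end May 14 < May 14? ✗ → no.
stage7: end May 18 >= May 5? ✓; end May 18 <= May 22? ✓; end May 18 < May 14? ✗ → no.
stage8: end May 14 >= May 5? ✓; end May 14 <= May 22? ✓; end May 14 < May 14? ✗ → no.
Result: stage4.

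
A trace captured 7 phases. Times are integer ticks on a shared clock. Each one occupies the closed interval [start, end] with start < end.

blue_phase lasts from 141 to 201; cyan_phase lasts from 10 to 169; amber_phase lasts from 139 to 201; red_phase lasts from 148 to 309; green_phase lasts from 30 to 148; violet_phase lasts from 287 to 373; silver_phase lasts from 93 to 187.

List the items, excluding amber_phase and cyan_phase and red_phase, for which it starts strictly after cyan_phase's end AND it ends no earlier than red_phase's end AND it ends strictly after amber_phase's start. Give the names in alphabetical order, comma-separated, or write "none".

violet_phase

Conditions: its start is strictly after cyan_phase's end (X.start > 169) AND its end is no earlier than red_phase's end (X.end >= 309) AND its end is strictly after amber_phase's start (X.end > 139).
blue_phase: start 141 > 169? ✗; end 201 >= 309? ✗; end 201 > 139? ✓ → no.
green_phase: start 30 > 169? ✗; end 148 >= 309? ✗; end 148 > 139? ✓ → no.
silver_phase: start 93 > 169? ✗; end 187 >= 309? ✗; end 187 > 139? ✓ → no.
violet_phase: start 287 > 169? ✓; end 373 >= 309? ✓; end 373 > 139? ✓ → yes.
Result: violet_phase.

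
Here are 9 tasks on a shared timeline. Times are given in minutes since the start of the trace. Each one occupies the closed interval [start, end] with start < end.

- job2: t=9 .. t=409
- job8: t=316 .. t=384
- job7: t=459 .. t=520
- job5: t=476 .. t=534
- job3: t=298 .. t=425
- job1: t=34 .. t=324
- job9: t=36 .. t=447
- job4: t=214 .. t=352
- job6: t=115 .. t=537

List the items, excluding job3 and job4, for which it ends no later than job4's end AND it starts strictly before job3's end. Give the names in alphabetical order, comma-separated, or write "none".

job1

Conditions: its end is no later than job4's end (X.end <= t=352) AND its start is strictly before job3's end (X.start < t=425).
job1: end t=324 <= t=352? ✓; start t=34 < t=425? ✓ → yes.
job2: end t=409 <= t=352? ✗; start t=9 < t=425? ✓ → no.
job5: end t=534 <= t=352? ✗; start t=476 < t=425? ✗ → no.
job6: end t=537 <= t=352? ✗; start t=115 < t=425? ✓ → no.
job7: end t=520 <= t=352? ✗; start t=459 < t=425? ✗ → no.
job8: end t=384 <= t=352? ✗; start t=316 < t=425? ✓ → no.
job9: end t=447 <= t=352? ✗; start t=36 < t=425? ✓ → no.
Result: job1.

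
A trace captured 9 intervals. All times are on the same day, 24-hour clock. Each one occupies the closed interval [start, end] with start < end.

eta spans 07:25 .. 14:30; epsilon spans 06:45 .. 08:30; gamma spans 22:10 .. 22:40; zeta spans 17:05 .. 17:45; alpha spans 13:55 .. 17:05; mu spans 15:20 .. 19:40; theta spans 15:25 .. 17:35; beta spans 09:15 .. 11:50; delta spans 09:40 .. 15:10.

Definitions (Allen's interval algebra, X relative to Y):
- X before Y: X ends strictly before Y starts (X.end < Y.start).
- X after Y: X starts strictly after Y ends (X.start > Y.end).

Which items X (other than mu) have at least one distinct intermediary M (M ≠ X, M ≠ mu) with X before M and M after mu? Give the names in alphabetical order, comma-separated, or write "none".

Target mu = [15:20, 19:40].
Intermediaries M with M after mu: gamma.
Via gamma — items with X before gamma: alpha, beta, delta, epsilon, eta, theta, zeta.
Union: alpha, beta, delta, epsilon, eta, theta, zeta.

alpha, beta, delta, epsilon, eta, theta, zeta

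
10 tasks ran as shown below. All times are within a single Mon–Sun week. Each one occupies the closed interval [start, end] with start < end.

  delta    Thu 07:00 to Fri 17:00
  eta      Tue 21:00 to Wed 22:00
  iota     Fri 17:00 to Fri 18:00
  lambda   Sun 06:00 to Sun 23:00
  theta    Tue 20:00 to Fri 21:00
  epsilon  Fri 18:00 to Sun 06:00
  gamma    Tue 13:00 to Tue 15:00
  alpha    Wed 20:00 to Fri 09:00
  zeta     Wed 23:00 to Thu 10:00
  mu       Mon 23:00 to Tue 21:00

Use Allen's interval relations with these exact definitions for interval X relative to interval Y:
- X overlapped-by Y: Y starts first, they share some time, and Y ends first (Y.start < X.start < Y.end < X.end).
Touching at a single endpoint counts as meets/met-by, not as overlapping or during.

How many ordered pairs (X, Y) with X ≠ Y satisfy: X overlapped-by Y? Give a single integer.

5

Checking all 90 ordered pairs for relation 'overlapped-by'; matching pairs in alphabetical order:
(alpha, eta): alpha overlapped-by eta ✓
(delta, alpha): delta overlapped-by alpha ✓
(delta, zeta): delta overlapped-by zeta ✓
(epsilon, theta): epsilon overlapped-by theta ✓
(theta, mu): theta overlapped-by mu ✓
Count: 5.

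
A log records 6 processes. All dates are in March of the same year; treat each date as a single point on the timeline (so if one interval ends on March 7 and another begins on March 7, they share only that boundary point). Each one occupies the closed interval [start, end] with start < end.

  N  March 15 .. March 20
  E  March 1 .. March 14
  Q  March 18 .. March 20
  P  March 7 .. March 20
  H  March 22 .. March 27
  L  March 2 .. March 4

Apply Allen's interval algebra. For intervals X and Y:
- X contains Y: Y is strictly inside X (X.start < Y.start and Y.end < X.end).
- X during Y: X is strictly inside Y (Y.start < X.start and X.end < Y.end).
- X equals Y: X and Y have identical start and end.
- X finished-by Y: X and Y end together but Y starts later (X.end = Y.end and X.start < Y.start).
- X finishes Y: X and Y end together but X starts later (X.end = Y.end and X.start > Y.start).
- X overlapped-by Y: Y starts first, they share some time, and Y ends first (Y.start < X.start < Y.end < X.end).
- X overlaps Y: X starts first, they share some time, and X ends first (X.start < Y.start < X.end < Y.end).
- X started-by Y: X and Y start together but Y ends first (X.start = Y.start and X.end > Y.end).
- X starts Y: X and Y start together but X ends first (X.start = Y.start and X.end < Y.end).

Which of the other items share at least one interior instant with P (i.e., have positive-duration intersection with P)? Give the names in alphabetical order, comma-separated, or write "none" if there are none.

Target P = [March 7, March 20].
E [March 1, March 14] → overlaps → yes.
H [March 22, March 27] → after → no.
L [March 2, March 4] → before → no.
N [March 15, March 20] → finishes → yes.
Q [March 18, March 20] → finishes → yes.
Result: E, N, Q.

E, N, Q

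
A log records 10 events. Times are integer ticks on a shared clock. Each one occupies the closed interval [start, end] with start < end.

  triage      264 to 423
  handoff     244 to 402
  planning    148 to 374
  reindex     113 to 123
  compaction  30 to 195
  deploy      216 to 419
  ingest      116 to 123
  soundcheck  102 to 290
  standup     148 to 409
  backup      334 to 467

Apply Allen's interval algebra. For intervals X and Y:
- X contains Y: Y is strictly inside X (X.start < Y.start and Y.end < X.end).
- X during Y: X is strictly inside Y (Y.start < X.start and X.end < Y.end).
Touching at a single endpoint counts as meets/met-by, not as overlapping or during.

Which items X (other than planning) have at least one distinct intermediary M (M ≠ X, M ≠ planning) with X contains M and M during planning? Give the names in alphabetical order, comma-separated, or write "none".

Target planning = [148, 374].
Intermediaries M with M during planning: none.
Union: none.

none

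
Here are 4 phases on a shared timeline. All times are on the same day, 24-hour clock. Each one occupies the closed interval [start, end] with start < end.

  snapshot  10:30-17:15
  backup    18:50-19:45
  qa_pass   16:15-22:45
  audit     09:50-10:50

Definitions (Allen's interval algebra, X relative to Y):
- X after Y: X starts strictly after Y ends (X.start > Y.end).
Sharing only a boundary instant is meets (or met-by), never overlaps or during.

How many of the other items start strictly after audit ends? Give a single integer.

2

Target audit = [09:50, 10:50].
backup [18:50, 19:45] → after → counts.
qa_pass [16:15, 22:45] → after → counts.
snapshot [10:30, 17:15] → overlapped-by → no.
Total: 2.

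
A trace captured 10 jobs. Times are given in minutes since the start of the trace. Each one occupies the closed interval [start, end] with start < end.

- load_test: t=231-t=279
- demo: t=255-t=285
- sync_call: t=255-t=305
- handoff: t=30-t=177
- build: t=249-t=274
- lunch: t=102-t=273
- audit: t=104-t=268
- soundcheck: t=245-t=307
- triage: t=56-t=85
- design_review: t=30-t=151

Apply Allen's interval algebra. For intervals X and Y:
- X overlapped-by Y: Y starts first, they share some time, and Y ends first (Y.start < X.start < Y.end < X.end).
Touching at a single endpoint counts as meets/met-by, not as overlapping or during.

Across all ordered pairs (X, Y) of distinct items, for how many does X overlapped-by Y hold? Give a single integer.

19

Checking all 90 ordered pairs for relation 'overlapped-by'; matching pairs in alphabetical order:
(audit, design_review): audit overlapped-by design_review ✓
(audit, handoff): audit overlapped-by handoff ✓
(build, audit): build overlapped-by audit ✓
(build, lunch): build overlapped-by lunch ✓
(demo, audit): demo overlapped-by audit ✓
(demo, build): demo overlapped-by build ✓
(demo, load_test): demo overlapped-by load_test ✓
(demo, lunch): demo overlapped-by lunch ✓
(load_test, audit): load_test overlapped-by audit ✓
(load_test, lunch): load_test overlapped-by lunch ✓
(lunch, design_review): lunch overlapped-by design_review ✓
(lunch, handoff): lunch overlapped-by handoff ✓
(soundcheck, audit): soundcheck overlapped-by audit ✓
(soundcheck, load_test): soundcheck overlapped-by load_test ✓
(soundcheck, lunch): soundcheck overlapped-by lunch ✓
(sync_call, audit): sync_call overlapped-by audit ✓
(sync_call, build): sync_call overlapped-by build ✓
(sync_call, load_test): sync_call overlapped-by load_test ✓
(sync_call, lunch): sync_call overlapped-by lunch ✓
Count: 19.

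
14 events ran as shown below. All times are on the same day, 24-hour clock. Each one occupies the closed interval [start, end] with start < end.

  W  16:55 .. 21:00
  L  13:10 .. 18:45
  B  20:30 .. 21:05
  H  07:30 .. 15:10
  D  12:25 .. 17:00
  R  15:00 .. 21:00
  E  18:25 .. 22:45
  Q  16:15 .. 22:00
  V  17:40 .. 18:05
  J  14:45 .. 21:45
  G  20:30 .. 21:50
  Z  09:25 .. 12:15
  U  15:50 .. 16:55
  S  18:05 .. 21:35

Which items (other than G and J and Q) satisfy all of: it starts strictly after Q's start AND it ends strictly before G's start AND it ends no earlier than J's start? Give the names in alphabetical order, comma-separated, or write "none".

V

Conditions: its start is strictly after Q's start (X.start > 16:15) AND its end is strictly before G's start (X.end < 20:30) AND its end is no earlier than J's start (X.end >= 14:45).
B: start 20:30 > 16:15? ✓; end 21:05 < 20:30? ✗; end 21:05 >= 14:45? ✓ → no.
D: start 12:25 > 16:15? ✗; end 17:00 < 20:30? ✓; end 17:00 >= 14:45? ✓ → no.
E: start 18:25 > 16:15? ✓; end 22:45 < 20:30? ✗; end 22:45 >= 14:45? ✓ → no.
H: start 07:30 > 16:15? ✗; end 15:10 < 20:30? ✓; end 15:10 >= 14:45? ✓ → no.
L: start 13:10 > 16:15? ✗; end 18:45 < 20:30? ✓; end 18:45 >= 14:45? ✓ → no.
R: start 15:00 > 16:15? ✗; end 21:00 < 20:30? ✗; end 21:00 >= 14:45? ✓ → no.
S: start 18:05 > 16:15? ✓; end 21:35 < 20:30? ✗; end 21:35 >= 14:45? ✓ → no.
U: start 15:50 > 16:15? ✗; end 16:55 < 20:30? ✓; end 16:55 >= 14:45? ✓ → no.
V: start 17:40 > 16:15? ✓; end 18:05 < 20:30? ✓; end 18:05 >= 14:45? ✓ → yes.
W: start 16:55 > 16:15? ✓; end 21:00 < 20:30? ✗; end 21:00 >= 14:45? ✓ → no.
Z: start 09:25 > 16:15? ✗; end 12:15 < 20:30? ✓; end 12:15 >= 14:45? ✗ → no.
Result: V.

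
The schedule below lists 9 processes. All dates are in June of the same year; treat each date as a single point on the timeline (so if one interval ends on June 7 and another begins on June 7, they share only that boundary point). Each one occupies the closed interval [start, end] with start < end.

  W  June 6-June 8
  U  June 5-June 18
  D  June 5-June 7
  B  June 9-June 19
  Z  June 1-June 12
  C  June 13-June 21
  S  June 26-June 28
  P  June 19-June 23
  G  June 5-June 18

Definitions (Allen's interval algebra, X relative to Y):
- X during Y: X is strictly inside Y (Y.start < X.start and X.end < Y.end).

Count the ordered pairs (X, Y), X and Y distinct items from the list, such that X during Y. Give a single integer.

Checking all 72 ordered pairs for relation 'during'; matching pairs in alphabetical order:
(D, Z): D during Z ✓
(W, G): W during G ✓
(W, U): W during U ✓
(W, Z): W during Z ✓
Count: 4.

4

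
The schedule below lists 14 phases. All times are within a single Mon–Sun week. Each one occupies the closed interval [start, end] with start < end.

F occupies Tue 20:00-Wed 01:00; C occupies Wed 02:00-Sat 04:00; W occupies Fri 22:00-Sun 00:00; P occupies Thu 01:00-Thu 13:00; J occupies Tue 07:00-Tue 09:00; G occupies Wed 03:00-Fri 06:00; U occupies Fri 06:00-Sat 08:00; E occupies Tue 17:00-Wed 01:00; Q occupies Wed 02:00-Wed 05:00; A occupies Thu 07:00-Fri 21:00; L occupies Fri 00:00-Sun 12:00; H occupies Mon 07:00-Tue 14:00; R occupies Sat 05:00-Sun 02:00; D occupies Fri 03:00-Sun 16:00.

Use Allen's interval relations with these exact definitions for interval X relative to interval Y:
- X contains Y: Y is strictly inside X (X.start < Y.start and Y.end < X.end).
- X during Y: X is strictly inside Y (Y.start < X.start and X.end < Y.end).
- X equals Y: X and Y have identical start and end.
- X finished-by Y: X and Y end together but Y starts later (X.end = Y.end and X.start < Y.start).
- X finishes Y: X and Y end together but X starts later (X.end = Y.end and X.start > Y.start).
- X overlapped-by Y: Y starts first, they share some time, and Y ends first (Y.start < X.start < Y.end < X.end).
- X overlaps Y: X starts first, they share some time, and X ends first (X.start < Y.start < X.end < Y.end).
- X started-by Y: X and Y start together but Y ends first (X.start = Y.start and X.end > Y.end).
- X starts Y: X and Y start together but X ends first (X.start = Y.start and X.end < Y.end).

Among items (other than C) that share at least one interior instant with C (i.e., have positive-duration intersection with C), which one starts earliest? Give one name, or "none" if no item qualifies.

Target C = [Wed 02:00, Sat 04:00].
A [Thu 07:00, Fri 21:00] → during → candidate.
D [Fri 03:00, Sun 16:00] → overlapped-by → candidate.
E [Tue 17:00, Wed 01:00] → before → excluded.
F [Tue 20:00, Wed 01:00] → before → excluded.
G [Wed 03:00, Fri 06:00] → during → candidate.
H [Mon 07:00, Tue 14:00] → before → excluded.
J [Tue 07:00, Tue 09:00] → before → excluded.
L [Fri 00:00, Sun 12:00] → overlapped-by → candidate.
P [Thu 01:00, Thu 13:00] → during → candidate.
Q [Wed 02:00, Wed 05:00] → starts → candidate.
R [Sat 05:00, Sun 02:00] → after → excluded.
U [Fri 06:00, Sat 08:00] → overlapped-by → candidate.
W [Fri 22:00, Sun 00:00] → overlapped-by → candidate.
Among candidates, earliest start is Wed 02:00 → Q.

Q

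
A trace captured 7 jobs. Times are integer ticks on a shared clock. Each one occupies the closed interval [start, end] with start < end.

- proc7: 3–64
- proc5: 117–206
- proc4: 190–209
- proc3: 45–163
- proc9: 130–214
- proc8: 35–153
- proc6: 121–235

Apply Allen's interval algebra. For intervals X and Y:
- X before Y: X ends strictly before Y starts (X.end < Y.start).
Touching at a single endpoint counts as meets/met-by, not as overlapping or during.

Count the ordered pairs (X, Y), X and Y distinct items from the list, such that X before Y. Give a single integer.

6

Checking all 42 ordered pairs for relation 'before'; matching pairs in alphabetical order:
(proc3, proc4): proc3 before proc4 ✓
(proc7, proc4): proc7 before proc4 ✓
(proc7, proc5): proc7 before proc5 ✓
(proc7, proc6): proc7 before proc6 ✓
(proc7, proc9): proc7 before proc9 ✓
(proc8, proc4): proc8 before proc4 ✓
Count: 6.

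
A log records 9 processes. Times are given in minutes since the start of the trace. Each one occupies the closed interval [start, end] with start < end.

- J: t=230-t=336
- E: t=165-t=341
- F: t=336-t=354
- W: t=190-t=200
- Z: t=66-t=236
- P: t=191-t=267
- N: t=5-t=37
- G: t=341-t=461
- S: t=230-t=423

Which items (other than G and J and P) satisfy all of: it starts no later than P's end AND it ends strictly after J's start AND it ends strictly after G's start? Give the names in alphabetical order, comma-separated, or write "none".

Conditions: its start is no later than P's end (X.start <= t=267) AND its end is strictly after J's start (X.end > t=230) AND its end is strictly after G's start (X.end > t=341).
E: start t=165 <= t=267? ✓; end t=341 > t=230? ✓; end t=341 > t=341? ✗ → no.
F: start t=336 <= t=267? ✗; end t=354 > t=230? ✓; end t=354 > t=341? ✓ → no.
N: start t=5 <= t=267? ✓; end t=37 > t=230? ✗; end t=37 > t=341? ✗ → no.
S: start t=230 <= t=267? ✓; end t=423 > t=230? ✓; end t=423 > t=341? ✓ → yes.
W: start t=190 <= t=267? ✓; end t=200 > t=230? ✗; end t=200 > t=341? ✗ → no.
Z: start t=66 <= t=267? ✓; end t=236 > t=230? ✓; end t=236 > t=341? ✗ → no.
Result: S.

S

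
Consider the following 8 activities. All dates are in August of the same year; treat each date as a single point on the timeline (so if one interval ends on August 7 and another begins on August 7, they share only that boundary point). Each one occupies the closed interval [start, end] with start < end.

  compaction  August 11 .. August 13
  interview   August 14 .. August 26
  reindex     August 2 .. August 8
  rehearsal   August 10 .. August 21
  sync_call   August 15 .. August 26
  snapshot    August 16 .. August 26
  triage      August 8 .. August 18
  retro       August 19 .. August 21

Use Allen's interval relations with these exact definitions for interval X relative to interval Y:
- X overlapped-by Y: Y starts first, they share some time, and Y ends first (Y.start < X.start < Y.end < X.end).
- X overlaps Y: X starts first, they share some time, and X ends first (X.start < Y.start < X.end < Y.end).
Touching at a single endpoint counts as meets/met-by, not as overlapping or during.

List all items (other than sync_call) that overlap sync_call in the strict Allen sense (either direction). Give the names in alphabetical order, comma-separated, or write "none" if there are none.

rehearsal, triage

Target sync_call = [August 15, August 26].
compaction [August 11, August 13] → before → no.
interview [August 14, August 26] → finished-by → no.
rehearsal [August 10, August 21] → overlaps → yes.
reindex [August 2, August 8] → before → no.
retro [August 19, August 21] → during → no.
snapshot [August 16, August 26] → finishes → no.
triage [August 8, August 18] → overlaps → yes.
Result: rehearsal, triage.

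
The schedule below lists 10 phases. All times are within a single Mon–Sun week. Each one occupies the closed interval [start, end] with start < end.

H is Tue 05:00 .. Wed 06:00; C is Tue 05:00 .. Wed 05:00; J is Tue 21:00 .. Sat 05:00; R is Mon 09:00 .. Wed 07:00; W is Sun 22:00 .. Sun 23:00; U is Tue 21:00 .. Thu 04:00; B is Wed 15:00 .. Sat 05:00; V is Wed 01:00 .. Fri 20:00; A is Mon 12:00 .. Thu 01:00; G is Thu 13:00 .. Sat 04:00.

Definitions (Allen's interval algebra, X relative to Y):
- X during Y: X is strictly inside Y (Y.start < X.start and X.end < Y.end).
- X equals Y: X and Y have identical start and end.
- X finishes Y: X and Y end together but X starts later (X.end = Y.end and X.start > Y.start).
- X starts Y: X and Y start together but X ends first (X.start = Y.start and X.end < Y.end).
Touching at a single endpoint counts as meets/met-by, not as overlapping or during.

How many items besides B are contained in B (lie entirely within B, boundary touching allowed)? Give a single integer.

1

Target B = [Wed 15:00, Sat 05:00].
A [Mon 12:00, Thu 01:00] → overlaps → no.
C [Tue 05:00, Wed 05:00] → before → no.
G [Thu 13:00, Sat 04:00] → during → counts.
H [Tue 05:00, Wed 06:00] → before → no.
J [Tue 21:00, Sat 05:00] → finished-by → no.
R [Mon 09:00, Wed 07:00] → before → no.
U [Tue 21:00, Thu 04:00] → overlaps → no.
V [Wed 01:00, Fri 20:00] → overlaps → no.
W [Sun 22:00, Sun 23:00] → after → no.
Total: 1.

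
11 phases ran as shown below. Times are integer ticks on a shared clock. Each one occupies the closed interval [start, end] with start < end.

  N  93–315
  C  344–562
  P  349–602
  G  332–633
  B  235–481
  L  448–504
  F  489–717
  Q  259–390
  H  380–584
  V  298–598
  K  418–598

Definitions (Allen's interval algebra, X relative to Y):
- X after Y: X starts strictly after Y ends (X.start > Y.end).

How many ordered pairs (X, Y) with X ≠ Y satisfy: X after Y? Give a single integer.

11

Checking all 110 ordered pairs for relation 'after'; matching pairs in alphabetical order:
(C, N): C after N ✓
(F, B): F after B ✓
(F, N): F after N ✓
(F, Q): F after Q ✓
(G, N): G after N ✓
(H, N): H after N ✓
(K, N): K after N ✓
(K, Q): K after Q ✓
(L, N): L after N ✓
(L, Q): L after Q ✓
(P, N): P after N ✓
Count: 11.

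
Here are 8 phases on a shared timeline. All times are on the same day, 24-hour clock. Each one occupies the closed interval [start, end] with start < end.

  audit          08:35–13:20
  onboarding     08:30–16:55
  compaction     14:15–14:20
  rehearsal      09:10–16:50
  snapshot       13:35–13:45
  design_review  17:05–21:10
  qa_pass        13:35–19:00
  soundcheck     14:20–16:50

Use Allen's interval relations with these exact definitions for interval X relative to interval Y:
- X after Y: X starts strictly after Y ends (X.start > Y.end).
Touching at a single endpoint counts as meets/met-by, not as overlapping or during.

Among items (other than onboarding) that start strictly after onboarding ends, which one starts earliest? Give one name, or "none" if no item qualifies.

design_review

Target onboarding = [08:30, 16:55].
audit [08:35, 13:20] → during → excluded.
compaction [14:15, 14:20] → during → excluded.
design_review [17:05, 21:10] → after → candidate.
qa_pass [13:35, 19:00] → overlapped-by → excluded.
rehearsal [09:10, 16:50] → during → excluded.
snapshot [13:35, 13:45] → during → excluded.
soundcheck [14:20, 16:50] → during → excluded.
Among candidates, earliest start is 17:05 → design_review.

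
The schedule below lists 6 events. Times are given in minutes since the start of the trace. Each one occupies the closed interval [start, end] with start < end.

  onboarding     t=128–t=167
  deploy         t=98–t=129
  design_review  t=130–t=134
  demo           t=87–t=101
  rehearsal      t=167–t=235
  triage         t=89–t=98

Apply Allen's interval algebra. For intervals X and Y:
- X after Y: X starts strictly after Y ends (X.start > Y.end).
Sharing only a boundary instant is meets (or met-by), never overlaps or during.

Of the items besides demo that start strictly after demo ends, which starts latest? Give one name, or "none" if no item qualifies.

Target demo = [t=87, t=101].
deploy [t=98, t=129] → overlapped-by → excluded.
design_review [t=130, t=134] → after → candidate.
onboarding [t=128, t=167] → after → candidate.
rehearsal [t=167, t=235] → after → candidate.
triage [t=89, t=98] → during → excluded.
Among candidates, latest start is t=167 → rehearsal.

rehearsal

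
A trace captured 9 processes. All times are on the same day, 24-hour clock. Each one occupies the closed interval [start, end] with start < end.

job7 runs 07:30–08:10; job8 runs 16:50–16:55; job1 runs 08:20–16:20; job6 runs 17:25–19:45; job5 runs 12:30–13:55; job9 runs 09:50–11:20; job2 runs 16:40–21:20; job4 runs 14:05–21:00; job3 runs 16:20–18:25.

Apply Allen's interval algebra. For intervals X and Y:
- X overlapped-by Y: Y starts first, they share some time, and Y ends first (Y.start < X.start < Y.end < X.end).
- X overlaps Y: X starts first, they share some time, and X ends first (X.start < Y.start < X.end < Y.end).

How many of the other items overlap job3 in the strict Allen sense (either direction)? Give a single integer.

2

Target job3 = [16:20, 18:25].
job1 [08:20, 16:20] → meets → no.
job2 [16:40, 21:20] → overlapped-by → counts.
job4 [14:05, 21:00] → contains → no.
job5 [12:30, 13:55] → before → no.
job6 [17:25, 19:45] → overlapped-by → counts.
job7 [07:30, 08:10] → before → no.
job8 [16:50, 16:55] → during → no.
job9 [09:50, 11:20] → before → no.
Total: 2.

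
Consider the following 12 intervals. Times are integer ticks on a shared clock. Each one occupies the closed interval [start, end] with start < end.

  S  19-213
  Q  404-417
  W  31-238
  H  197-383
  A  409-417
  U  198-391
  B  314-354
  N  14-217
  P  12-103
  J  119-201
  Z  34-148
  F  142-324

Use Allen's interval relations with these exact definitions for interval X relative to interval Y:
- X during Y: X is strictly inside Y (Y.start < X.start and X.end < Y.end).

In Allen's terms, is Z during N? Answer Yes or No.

Z = [34, 148], N = [14, 217].
Actual relation of Z to N: during.
Asked whether 'during' holds → Yes.

Yes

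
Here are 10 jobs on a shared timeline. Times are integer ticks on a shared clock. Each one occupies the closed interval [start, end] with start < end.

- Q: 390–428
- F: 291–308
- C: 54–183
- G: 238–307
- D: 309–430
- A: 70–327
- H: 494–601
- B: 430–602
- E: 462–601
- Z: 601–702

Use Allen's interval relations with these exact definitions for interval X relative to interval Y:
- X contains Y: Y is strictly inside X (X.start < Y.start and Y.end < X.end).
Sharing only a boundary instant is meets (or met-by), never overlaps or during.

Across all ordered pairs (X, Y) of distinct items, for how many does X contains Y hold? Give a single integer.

Checking all 90 ordered pairs for relation 'contains'; matching pairs in alphabetical order:
(A, F): A contains F ✓
(A, G): A contains G ✓
(B, E): B contains E ✓
(B, H): B contains H ✓
(D, Q): D contains Q ✓
Count: 5.

5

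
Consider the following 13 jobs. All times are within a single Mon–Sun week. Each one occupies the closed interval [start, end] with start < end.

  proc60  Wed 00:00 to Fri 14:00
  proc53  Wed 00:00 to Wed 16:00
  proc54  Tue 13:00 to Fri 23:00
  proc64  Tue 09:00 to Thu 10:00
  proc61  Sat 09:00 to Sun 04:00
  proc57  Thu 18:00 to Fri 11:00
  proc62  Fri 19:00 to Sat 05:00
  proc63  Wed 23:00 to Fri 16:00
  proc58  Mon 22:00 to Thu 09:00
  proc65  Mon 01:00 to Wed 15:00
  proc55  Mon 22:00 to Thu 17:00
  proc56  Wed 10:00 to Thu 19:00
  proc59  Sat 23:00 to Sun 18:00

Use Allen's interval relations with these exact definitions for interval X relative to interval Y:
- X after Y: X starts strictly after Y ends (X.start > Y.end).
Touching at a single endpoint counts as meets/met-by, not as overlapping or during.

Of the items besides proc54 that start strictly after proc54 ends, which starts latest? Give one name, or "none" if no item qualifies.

proc59

Target proc54 = [Tue 13:00, Fri 23:00].
proc53 [Wed 00:00, Wed 16:00] → during → excluded.
proc55 [Mon 22:00, Thu 17:00] → overlaps → excluded.
proc56 [Wed 10:00, Thu 19:00] → during → excluded.
proc57 [Thu 18:00, Fri 11:00] → during → excluded.
proc58 [Mon 22:00, Thu 09:00] → overlaps → excluded.
proc59 [Sat 23:00, Sun 18:00] → after → candidate.
proc60 [Wed 00:00, Fri 14:00] → during → excluded.
proc61 [Sat 09:00, Sun 04:00] → after → candidate.
proc62 [Fri 19:00, Sat 05:00] → overlapped-by → excluded.
proc63 [Wed 23:00, Fri 16:00] → during → excluded.
proc64 [Tue 09:00, Thu 10:00] → overlaps → excluded.
proc65 [Mon 01:00, Wed 15:00] → overlaps → excluded.
Among candidates, latest start is Sat 23:00 → proc59.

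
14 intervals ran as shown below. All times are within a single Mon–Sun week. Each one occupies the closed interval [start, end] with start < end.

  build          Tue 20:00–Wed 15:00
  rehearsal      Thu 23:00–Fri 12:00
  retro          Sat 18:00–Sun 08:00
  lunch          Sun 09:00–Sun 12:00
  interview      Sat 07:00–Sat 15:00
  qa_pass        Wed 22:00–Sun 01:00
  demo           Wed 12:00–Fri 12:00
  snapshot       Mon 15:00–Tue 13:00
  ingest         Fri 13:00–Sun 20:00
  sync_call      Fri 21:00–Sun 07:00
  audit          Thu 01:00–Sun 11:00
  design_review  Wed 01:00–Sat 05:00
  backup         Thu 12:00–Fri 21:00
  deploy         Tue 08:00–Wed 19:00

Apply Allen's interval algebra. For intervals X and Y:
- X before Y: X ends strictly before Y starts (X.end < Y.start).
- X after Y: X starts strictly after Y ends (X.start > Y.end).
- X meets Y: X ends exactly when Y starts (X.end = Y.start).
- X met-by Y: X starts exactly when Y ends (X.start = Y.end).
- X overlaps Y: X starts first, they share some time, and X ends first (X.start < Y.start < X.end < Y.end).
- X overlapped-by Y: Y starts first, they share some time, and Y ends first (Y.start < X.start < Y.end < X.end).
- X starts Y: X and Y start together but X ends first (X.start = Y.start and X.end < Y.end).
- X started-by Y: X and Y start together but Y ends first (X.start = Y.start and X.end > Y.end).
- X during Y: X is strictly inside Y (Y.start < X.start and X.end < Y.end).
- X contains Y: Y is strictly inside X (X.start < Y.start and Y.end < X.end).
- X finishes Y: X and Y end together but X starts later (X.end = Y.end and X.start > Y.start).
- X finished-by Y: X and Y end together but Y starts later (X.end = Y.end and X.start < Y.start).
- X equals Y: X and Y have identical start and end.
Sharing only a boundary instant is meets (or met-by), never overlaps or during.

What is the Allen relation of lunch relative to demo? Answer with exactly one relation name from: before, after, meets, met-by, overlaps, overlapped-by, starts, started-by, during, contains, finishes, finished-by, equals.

after

lunch = [Sun 09:00, Sun 12:00]; demo = [Wed 12:00, Fri 12:00].
Compare endpoints: lunch.start > demo.start, lunch.start > demo.end, lunch.end > demo.start, lunch.end > demo.end.
That pattern is 'after'.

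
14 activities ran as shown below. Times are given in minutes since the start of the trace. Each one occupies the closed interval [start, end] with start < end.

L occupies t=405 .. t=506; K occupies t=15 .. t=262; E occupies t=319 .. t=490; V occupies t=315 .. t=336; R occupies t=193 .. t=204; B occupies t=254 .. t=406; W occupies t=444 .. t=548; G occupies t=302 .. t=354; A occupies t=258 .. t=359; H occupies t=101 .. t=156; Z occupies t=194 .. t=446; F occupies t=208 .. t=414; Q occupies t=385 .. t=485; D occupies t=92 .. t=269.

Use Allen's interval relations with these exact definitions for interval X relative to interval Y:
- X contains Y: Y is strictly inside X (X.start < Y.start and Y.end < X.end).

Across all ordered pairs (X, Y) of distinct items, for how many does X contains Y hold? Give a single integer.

Checking all 182 ordered pairs for relation 'contains'; matching pairs in alphabetical order:
(A, G): A contains G ✓
(A, V): A contains V ✓
(B, A): B contains A ✓
(B, G): B contains G ✓
(B, V): B contains V ✓
(D, H): D contains H ✓
(D, R): D contains R ✓
(E, Q): E contains Q ✓
(F, A): F contains A ✓
(F, B): F contains B ✓
(F, G): F contains G ✓
(F, V): F contains V ✓
(G, V): G contains V ✓
(K, H): K contains H ✓
(K, R): K contains R ✓
(Z, A): Z contains A ✓
(Z, B): Z contains B ✓
(Z, F): Z contains F ✓
(Z, G): Z contains G ✓
(Z, V): Z contains V ✓
Count: 20.

20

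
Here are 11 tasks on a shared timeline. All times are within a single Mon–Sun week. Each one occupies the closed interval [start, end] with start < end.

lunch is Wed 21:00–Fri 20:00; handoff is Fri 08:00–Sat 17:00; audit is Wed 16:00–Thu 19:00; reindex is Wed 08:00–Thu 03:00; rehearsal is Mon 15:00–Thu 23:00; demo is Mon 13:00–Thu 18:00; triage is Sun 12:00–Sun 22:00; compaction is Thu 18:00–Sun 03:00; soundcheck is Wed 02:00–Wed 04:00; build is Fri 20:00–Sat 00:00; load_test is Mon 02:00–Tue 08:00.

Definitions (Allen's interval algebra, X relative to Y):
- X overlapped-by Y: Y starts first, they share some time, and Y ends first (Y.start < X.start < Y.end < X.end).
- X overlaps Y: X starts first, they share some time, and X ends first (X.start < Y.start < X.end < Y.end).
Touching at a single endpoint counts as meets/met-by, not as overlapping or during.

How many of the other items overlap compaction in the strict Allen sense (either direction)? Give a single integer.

Target compaction = [Thu 18:00, Sun 03:00].
audit [Wed 16:00, Thu 19:00] → overlaps → counts.
build [Fri 20:00, Sat 00:00] → during → no.
demo [Mon 13:00, Thu 18:00] → meets → no.
handoff [Fri 08:00, Sat 17:00] → during → no.
load_test [Mon 02:00, Tue 08:00] → before → no.
lunch [Wed 21:00, Fri 20:00] → overlaps → counts.
rehearsal [Mon 15:00, Thu 23:00] → overlaps → counts.
reindex [Wed 08:00, Thu 03:00] → before → no.
soundcheck [Wed 02:00, Wed 04:00] → before → no.
triage [Sun 12:00, Sun 22:00] → after → no.
Total: 3.

3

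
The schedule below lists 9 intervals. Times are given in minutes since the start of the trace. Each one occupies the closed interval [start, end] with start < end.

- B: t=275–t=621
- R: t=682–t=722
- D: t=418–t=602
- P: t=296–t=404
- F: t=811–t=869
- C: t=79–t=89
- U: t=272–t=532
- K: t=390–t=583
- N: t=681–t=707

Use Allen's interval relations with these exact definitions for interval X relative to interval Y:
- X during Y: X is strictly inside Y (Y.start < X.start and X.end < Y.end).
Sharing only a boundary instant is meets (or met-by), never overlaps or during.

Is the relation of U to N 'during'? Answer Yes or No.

No

U = [t=272, t=532], N = [t=681, t=707].
Actual relation of U to N: before.
Asked whether 'during' holds → No.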